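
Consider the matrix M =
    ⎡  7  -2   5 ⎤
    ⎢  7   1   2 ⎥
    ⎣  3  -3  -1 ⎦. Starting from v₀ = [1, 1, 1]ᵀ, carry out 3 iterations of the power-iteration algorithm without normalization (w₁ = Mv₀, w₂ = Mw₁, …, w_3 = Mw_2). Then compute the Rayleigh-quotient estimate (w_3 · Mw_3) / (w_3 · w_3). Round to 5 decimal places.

w1 = Mv₀ = (7·1 + (-2)·1 + 5·1; 7·1 + 1·1 + 2·1; 3·1 + (-3)·1 + (-1)·1) = (10, 10, -1)
w2 = Mw1 = (7·10 + (-2)·10 + 5·(-1); 7·10 + 1·10 + 2·(-1); 3·10 + (-3)·10 + (-1)·(-1)) = (45, 78, 1)
w3 = Mw2 = (164, 395, -100)
Mw3 = (-142, 1343, -593)
w3·Mw3 = 164·(-142) + 395·1343 + (-100)·(-593) = 566497; w3·w3 = 164·164 + 395·395 + (-100)·(-100) = 192921
λ ≈ 566497/192921 = 2.93642

λ ≈ 2.93642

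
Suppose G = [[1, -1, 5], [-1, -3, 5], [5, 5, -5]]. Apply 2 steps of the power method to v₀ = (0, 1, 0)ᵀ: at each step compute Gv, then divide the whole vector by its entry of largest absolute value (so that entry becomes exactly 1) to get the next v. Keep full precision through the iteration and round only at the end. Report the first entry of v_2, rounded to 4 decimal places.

Gv0 = (-1.00000, -3.00000, 5.00000); divide by 5.00000 → v1 = (-0.20000, -0.60000, 1.00000)
Gv1 = (5.40000, 7.00000, -9.00000); divide by -9.00000 → v2 = (-0.60000, -0.77778, 1.00000)
Requested entry of v2: 27/-45 = -0.6000

-0.6000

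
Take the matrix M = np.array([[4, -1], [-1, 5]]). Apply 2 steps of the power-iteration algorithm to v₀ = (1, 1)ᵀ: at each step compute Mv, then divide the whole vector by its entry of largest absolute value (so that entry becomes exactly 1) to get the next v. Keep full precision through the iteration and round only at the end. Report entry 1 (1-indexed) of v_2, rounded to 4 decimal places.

0.4706

Mv0 = (3.00000, 4.00000); divide by 4.00000 → v1 = (0.75000, 1.00000)
Mv1 = (2.00000, 4.25000); divide by 4.25000 → v2 = (0.47059, 1.00000)
Requested entry of v2: 8/17 = 0.4706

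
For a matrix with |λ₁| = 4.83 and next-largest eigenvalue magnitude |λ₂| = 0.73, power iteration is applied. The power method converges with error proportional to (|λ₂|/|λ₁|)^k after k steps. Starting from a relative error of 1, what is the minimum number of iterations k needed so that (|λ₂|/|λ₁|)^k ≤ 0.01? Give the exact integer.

3

|λ₂/λ₁| = 0.73/4.83 = 0.15114
Need k ≥ ln(0.01) / ln(0.15114) = -4.6052 / -1.8896 ≈ 2.437
Smallest integer k satisfying the bound: 3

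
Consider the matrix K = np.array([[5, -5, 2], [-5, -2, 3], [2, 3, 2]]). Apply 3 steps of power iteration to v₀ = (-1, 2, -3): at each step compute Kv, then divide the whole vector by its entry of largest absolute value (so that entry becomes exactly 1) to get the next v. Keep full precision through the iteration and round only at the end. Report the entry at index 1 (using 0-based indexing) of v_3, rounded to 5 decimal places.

0.08962

Kv0 = (-21.000000, -8.000000, -2.000000); divide by -21.000000 → v1 = (1.000000, 0.380952, 0.095238)
Kv1 = (3.285714, -5.476190, 3.333333); divide by -5.476190 → v2 = (-0.600000, 1.000000, -0.608696)
Kv2 = (-9.217391, -0.826087, 0.582609); divide by -9.217391 → v3 = (1.000000, 0.089623, -0.063208)
Requested entry of v3: -95/-1060 = 0.08962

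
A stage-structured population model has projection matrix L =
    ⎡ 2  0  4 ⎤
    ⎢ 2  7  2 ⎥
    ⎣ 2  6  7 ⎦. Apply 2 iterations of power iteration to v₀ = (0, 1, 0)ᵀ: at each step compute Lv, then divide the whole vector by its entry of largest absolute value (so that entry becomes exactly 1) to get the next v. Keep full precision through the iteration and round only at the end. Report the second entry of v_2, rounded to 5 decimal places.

0.72619

Lv0 = (0.000000, 7.000000, 6.000000); divide by 7.000000 → v1 = (0.000000, 1.000000, 0.857143)
Lv1 = (3.428571, 8.714286, 12.000000); divide by 12.000000 → v2 = (0.285714, 0.726190, 1.000000)
Requested entry of v2: 61/84 = 0.72619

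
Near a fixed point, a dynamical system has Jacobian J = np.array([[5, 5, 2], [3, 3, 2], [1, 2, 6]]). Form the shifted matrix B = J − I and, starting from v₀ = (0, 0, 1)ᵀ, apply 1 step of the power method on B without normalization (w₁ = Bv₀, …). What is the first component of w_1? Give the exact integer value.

B = J − I has rows (4, 5, 2); (3, 2, 2); (1, 2, 5)
w1 = Bv₀ = (2, 2, 5)
Requested component of w1: 2

2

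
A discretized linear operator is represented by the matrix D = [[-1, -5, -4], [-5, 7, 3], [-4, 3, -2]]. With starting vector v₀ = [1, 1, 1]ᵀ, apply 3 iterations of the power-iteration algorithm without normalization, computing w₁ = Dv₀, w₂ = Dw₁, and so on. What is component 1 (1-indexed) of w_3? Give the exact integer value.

-621

w1 = Dv₀ = ((-1)·1 + (-5)·1 + (-4)·1; (-5)·1 + 7·1 + 3·1; (-4)·1 + 3·1 + (-2)·1) = (-10, 5, -3)
w2 = Dw1 = ((-1)·(-10) + (-5)·5 + (-4)·(-3); (-5)·(-10) + 7·5 + 3·(-3); (-4)·(-10) + 3·5 + (-2)·(-3)) = (-3, 76, 61)
w3 = Dw2 = (-621, 730, 118)
The requested component of w3 is -621.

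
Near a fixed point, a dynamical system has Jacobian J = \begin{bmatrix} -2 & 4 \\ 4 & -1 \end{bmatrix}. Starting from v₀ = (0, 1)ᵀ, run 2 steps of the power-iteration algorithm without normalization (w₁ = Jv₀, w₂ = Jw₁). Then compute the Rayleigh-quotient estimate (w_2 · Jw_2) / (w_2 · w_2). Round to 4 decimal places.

w1 = Jv₀ = (4, -1)
w2 = Jw1 = (-12, 17)
Jw2 = (92, -65)
w2·Jw2 = (-12)·92 + 17·(-65) = -2209; w2·w2 = (-12)·(-12) + 17·17 = 433
λ ≈ -2209/433 = -5.1016

-5.1016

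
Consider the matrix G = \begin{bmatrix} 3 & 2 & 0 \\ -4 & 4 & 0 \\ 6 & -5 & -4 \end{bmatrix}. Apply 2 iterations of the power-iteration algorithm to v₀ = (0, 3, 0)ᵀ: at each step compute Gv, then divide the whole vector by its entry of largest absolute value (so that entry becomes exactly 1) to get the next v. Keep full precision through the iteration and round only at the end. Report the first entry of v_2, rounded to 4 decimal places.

Gv0 = (6.00000, 12.00000, -15.00000); divide by -15.00000 → v1 = (-0.40000, -0.80000, 1.00000)
Gv1 = (-2.80000, -1.60000, -2.40000); divide by -2.80000 → v2 = (1.00000, 0.57143, 0.85714)
Requested entry of v2: 42/42 = 1.0000

1.0000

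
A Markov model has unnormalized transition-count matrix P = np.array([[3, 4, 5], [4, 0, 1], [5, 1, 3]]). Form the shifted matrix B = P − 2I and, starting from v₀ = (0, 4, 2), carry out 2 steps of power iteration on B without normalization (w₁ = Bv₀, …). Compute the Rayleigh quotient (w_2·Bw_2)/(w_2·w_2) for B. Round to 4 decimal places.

2.8258

B = P − 2I has rows (1, 4, 5); (4, -2, 1); (5, 1, 1)
w1 = Bv₀ = (1·0 + 4·4 + 5·2; 4·0 + (-2)·4 + 1·2; 5·0 + 1·4 + 1·2) = (26, -6, 6)
w2 = Bw1 = (1·26 + 4·(-6) + 5·6; 4·26 + (-2)·(-6) + 1·6; 5·26 + 1·(-6) + 1·6) = (32, 122, 130)
Bw2 = (1170, 14, 412)
w2·Bw2 = 92708; w2·w2 = 32808; μ ≈ 92708/32808 = 2.8258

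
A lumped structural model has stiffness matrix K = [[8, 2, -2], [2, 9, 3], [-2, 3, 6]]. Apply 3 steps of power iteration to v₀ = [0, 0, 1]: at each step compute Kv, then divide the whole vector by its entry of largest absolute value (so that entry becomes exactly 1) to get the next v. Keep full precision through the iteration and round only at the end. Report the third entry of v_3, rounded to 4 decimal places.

0.9767

Kv0 = (-2.00000, 3.00000, 6.00000); divide by 6.00000 → v1 = (-0.33333, 0.50000, 1.00000)
Kv1 = (-3.66667, 6.83333, 8.16667); divide by 8.16667 → v2 = (-0.44898, 0.83673, 1.00000)
Kv2 = (-3.91837, 9.63265, 9.40816); divide by 9.63265 → v3 = (-0.40678, 1.00000, 0.97669)
Requested entry of v3: 461/472 = 0.9767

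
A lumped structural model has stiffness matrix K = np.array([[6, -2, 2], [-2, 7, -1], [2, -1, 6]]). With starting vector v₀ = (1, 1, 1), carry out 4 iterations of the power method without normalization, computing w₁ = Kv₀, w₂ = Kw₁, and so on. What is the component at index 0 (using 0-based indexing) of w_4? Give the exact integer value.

2896

w1 = Kv₀ = (6, 4, 7)
w2 = Kw1 = (42, 9, 50)
w3 = Kw2 = (334, -71, 375)
w4 = Kw3 = (2896, -1540, 2989)
The requested component of w4 is 2896.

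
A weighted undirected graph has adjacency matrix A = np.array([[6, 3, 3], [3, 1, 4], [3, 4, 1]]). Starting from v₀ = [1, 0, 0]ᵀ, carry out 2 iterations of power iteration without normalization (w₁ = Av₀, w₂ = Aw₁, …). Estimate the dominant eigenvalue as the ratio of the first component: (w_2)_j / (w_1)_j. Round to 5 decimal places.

9.00000

w1 = Av₀ = (6·1 + 3·0 + 3·0; 3·1 + 1·0 + 4·0; 3·1 + 4·0 + 1·0) = (6, 3, 3)
w2 = Aw1 = (6·6 + 3·3 + 3·3; 3·6 + 1·3 + 4·3; 3·6 + 4·3 + 1·3) = (54, 33, 33)
Ratio at component: 54 / 6 = 9.00000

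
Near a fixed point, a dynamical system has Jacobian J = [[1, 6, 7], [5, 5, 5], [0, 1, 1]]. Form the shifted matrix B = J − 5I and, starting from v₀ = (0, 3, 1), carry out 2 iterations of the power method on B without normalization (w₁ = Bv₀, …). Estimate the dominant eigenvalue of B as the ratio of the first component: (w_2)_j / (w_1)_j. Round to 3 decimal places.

B = J − 5I has rows (-4, 6, 7); (5, 0, 5); (0, 1, -4)
w1 = Bv₀ = (25, 5, -1)
w2 = Bw1 = (-77, 120, 9)
Ratio: -77/25 = -3.080

-3.080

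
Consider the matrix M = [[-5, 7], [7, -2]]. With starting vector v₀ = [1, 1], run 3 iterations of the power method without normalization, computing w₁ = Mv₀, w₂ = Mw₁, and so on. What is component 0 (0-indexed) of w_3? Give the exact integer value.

-97

w1 = Mv₀ = ((-5)·1 + 7·1; 7·1 + (-2)·1) = (2, 5)
w2 = Mw1 = ((-5)·2 + 7·5; 7·2 + (-2)·5) = (25, 4)
w3 = Mw2 = (-97, 167)
The requested component of w3 is -97.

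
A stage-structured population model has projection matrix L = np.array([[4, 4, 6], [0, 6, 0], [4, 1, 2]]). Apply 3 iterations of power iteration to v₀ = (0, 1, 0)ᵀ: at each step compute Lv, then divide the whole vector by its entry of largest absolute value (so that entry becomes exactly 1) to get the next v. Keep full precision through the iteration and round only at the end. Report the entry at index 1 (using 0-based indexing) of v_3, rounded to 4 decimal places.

0.4576

Lv0 = (4.00000, 6.00000, 1.00000); divide by 6.00000 → v1 = (0.66667, 1.00000, 0.16667)
Lv1 = (7.66667, 6.00000, 4.00000); divide by 7.66667 → v2 = (1.00000, 0.78261, 0.52174)
Lv2 = (10.26087, 4.69565, 5.82609); divide by 10.26087 → v3 = (1.00000, 0.45763, 0.56780)
Requested entry of v3: 216/472 = 0.4576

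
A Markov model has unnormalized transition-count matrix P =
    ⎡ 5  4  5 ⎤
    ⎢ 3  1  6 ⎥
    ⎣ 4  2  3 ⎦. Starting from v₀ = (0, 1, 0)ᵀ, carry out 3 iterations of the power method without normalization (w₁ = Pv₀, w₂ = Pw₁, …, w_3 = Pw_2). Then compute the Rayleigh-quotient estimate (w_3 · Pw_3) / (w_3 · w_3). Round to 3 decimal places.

w1 = Pv₀ = (4, 1, 2)
w2 = Pw1 = (34, 25, 24)
w3 = Pw2 = (390, 271, 258)
Pw3 = (4324, 2989, 2876)
w3·Pw3 = 390·4324 + 271·2989 + 258·2876 = 3238387; w3·w3 = 390·390 + 271·271 + 258·258 = 292105
λ ≈ 3238387/292105 = 11.086

λ ≈ 11.086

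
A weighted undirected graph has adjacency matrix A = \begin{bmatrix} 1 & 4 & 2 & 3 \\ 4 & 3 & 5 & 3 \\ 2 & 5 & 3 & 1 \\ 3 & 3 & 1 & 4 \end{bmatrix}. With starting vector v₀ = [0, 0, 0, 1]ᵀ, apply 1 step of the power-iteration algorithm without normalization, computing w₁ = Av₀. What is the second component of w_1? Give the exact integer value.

3

w1 = Av₀ = (1·0 + 4·0 + 2·0 + 3·1; 4·0 + 3·0 + 5·0 + 3·1; 2·0 + 5·0 + 3·0 + 1·1; 3·0 + 3·0 + 1·0 + 4·1) = (3, 3, 1, 4)
The requested component of w1 is 3.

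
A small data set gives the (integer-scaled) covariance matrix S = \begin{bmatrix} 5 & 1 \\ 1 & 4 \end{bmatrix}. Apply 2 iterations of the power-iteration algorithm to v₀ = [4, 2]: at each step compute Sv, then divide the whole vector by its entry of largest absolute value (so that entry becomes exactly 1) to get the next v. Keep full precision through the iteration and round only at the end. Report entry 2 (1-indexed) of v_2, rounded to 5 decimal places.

Sv0 = (22.000000, 12.000000); divide by 22.000000 → v1 = (1.000000, 0.545455)
Sv1 = (5.545455, 3.181818); divide by 5.545455 → v2 = (1.000000, 0.573770)
Requested entry of v2: 70/122 = 0.57377

0.57377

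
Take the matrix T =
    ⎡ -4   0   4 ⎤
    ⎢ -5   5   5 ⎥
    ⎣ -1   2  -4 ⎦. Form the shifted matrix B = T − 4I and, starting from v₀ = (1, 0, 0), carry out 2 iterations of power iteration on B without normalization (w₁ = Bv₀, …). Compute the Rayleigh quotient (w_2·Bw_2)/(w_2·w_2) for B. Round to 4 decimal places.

B = T − 4I has rows (-8, 0, 4); (-5, 1, 5); (-1, 2, -8)
w1 = Bv₀ = (-8, -5, -1)
w2 = Bw1 = (60, 30, 6)
Bw2 = (-456, -240, -48)
w2·Bw2 = -34848; w2·w2 = 4536; μ ≈ -34848/4536 = -7.6825

-7.6825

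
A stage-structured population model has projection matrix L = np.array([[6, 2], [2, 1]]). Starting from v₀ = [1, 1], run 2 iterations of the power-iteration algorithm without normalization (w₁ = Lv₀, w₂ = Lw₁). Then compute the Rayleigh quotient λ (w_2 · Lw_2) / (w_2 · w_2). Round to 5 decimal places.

λ ≈ 6.70156

w1 = Lv₀ = (6·1 + 2·1; 2·1 + 1·1) = (8, 3)
w2 = Lw1 = (6·8 + 2·3; 2·8 + 1·3) = (54, 19)
Lw2 = (362, 127)
w2·Lw2 = 54·362 + 19·127 = 21961; w2·w2 = 54·54 + 19·19 = 3277
λ ≈ 21961/3277 = 6.70156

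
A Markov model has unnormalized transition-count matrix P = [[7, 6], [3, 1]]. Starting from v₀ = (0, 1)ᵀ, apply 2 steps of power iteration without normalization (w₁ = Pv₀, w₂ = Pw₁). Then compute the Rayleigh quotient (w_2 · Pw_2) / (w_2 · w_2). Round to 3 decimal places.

λ ≈ 9.267

w1 = Pv₀ = (7·0 + 6·1; 3·0 + 1·1) = (6, 1)
w2 = Pw1 = (7·6 + 6·1; 3·6 + 1·1) = (48, 19)
Pw2 = (450, 163)
w2·Pw2 = 48·450 + 19·163 = 24697; w2·w2 = 48·48 + 19·19 = 2665
λ ≈ 24697/2665 = 9.267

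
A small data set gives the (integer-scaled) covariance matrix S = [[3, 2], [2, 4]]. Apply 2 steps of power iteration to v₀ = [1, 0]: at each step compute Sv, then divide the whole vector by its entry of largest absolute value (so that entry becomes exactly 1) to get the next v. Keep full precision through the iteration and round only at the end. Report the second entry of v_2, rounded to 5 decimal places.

Sv0 = (3.000000, 2.000000); divide by 3.000000 → v1 = (1.000000, 0.666667)
Sv1 = (4.333333, 4.666667); divide by 4.666667 → v2 = (0.928571, 1.000000)
Requested entry of v2: 14/14 = 1.00000

1.00000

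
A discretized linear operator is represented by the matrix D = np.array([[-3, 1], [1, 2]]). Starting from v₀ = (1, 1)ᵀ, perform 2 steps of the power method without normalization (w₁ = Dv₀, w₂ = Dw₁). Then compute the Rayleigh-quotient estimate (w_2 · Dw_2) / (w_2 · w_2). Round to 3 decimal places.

-1.433

w1 = Dv₀ = ((-3)·1 + 1·1; 1·1 + 2·1) = (-2, 3)
w2 = Dw1 = ((-3)·(-2) + 1·3; 1·(-2) + 2·3) = (9, 4)
Dw2 = (-23, 17)
w2·Dw2 = 9·(-23) + 4·17 = -139; w2·w2 = 9·9 + 4·4 = 97
λ ≈ -139/97 = -1.433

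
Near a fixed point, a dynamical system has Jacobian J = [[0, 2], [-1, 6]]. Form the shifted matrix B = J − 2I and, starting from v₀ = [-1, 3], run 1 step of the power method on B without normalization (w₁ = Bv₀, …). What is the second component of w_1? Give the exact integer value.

B = J − 2I has rows (-2, 2); (-1, 4)
w1 = Bv₀ = ((-2)·(-1) + 2·3; (-1)·(-1) + 4·3) = (8, 13)
Requested component of w1: 13

13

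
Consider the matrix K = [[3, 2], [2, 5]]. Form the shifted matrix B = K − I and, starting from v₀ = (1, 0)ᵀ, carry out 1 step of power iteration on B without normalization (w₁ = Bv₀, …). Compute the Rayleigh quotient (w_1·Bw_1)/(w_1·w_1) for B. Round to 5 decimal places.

B = K − I has rows (2, 2); (2, 4)
w1 = Bv₀ = (2, 2)
Bw1 = (8, 12)
w1·Bw1 = 40; w1·w1 = 8; μ ≈ 40/8 = 5.00000

μ ≈ 5.00000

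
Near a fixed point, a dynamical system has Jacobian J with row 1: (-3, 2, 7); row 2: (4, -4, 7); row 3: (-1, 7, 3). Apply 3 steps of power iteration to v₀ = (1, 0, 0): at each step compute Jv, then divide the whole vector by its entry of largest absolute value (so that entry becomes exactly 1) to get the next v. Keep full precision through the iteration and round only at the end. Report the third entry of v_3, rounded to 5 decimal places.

Jv0 = (-3.000000, 4.000000, -1.000000); divide by 4.000000 → v1 = (-0.750000, 1.000000, -0.250000)
Jv1 = (2.500000, -8.750000, 7.000000); divide by -8.750000 → v2 = (-0.285714, 1.000000, -0.800000)
Jv2 = (-2.742857, -10.742857, 4.885714); divide by -10.742857 → v3 = (0.255319, 1.000000, -0.454787)
Requested entry of v3: -171/376 = -0.45479

-0.45479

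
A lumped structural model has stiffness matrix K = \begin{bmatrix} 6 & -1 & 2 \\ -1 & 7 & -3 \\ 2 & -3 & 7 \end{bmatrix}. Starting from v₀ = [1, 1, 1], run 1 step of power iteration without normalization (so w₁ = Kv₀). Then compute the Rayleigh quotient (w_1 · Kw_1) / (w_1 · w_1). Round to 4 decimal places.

w1 = Kv₀ = (7, 3, 6)
Kw1 = (51, -4, 47)
w1·Kw1 = 7·51 + 3·(-4) + 6·47 = 627; w1·w1 = 7·7 + 3·3 + 6·6 = 94
λ ≈ 627/94 = 6.6702

6.6702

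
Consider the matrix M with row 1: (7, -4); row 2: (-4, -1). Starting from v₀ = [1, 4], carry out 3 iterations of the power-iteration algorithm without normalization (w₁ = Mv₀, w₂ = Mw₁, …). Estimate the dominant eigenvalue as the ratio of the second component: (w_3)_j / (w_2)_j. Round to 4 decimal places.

w1 = Mv₀ = (-9, -8)
w2 = Mw1 = (-31, 44)
w3 = Mw2 = (-393, 80)
Ratio at component: 80 / 44 = 1.8182

1.8182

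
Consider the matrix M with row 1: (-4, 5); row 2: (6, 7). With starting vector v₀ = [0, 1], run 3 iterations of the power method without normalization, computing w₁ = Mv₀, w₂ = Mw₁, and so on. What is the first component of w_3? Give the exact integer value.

335

w1 = Mv₀ = (5, 7)
w2 = Mw1 = (15, 79)
w3 = Mw2 = (335, 643)
The requested component of w3 is 335.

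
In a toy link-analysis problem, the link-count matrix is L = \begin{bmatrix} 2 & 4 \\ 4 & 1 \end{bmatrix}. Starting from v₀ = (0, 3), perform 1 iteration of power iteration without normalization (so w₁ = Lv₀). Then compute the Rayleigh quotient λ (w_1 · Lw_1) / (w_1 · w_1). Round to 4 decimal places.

w1 = Lv₀ = (12, 3)
Lw1 = (36, 51)
w1·Lw1 = 12·36 + 3·51 = 585; w1·w1 = 12·12 + 3·3 = 153
λ ≈ 585/153 = 3.8235

λ ≈ 3.8235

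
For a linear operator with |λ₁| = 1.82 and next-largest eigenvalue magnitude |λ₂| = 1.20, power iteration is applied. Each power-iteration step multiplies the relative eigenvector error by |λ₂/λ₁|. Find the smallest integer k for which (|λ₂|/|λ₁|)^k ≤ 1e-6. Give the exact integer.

34

|λ₂/λ₁| = 1.20/1.82 = 0.65934
Need k ≥ ln(1e-6) / ln(0.65934) = -13.8155 / -0.4165 ≈ 33.169
Smallest integer k satisfying the bound: 34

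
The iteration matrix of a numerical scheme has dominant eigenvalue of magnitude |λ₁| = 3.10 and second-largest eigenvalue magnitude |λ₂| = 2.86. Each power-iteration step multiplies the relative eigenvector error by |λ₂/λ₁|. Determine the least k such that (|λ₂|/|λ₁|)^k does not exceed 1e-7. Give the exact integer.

|λ₂/λ₁| = 2.86/3.10 = 0.92258
Need k ≥ ln(1e-7) / ln(0.92258) = -16.1181 / -0.0806 ≈ 200.025
Smallest integer k satisfying the bound: 201

201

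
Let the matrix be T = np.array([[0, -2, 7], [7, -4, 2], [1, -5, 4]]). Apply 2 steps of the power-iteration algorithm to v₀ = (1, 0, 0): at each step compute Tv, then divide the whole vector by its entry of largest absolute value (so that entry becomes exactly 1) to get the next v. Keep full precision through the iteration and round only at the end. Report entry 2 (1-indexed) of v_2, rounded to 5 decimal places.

0.83871

Tv0 = (0.000000, 7.000000, 1.000000); divide by 7.000000 → v1 = (0.000000, 1.000000, 0.142857)
Tv1 = (-1.000000, -3.714286, -4.428571); divide by -4.428571 → v2 = (0.225806, 0.838710, 1.000000)
Requested entry of v2: -26/-31 = 0.83871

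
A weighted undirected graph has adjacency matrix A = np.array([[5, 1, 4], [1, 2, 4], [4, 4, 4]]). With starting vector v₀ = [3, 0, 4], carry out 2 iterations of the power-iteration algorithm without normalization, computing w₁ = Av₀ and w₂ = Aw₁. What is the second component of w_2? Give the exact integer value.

w1 = Av₀ = (5·3 + 1·0 + 4·4; 1·3 + 2·0 + 4·4; 4·3 + 4·0 + 4·4) = (31, 19, 28)
w2 = Aw1 = (5·31 + 1·19 + 4·28; 1·31 + 2·19 + 4·28; 4·31 + 4·19 + 4·28) = (286, 181, 312)
The requested component of w2 is 181.

181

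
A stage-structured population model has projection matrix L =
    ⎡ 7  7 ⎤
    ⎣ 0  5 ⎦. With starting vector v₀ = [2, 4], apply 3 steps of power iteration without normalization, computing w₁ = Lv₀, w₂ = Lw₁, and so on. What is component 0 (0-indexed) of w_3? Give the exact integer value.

w1 = Lv₀ = (7·2 + 7·4; 0·2 + 5·4) = (42, 20)
w2 = Lw1 = (7·42 + 7·20; 0·42 + 5·20) = (434, 100)
w3 = Lw2 = (3738, 500)
The requested component of w3 is 3738.

3738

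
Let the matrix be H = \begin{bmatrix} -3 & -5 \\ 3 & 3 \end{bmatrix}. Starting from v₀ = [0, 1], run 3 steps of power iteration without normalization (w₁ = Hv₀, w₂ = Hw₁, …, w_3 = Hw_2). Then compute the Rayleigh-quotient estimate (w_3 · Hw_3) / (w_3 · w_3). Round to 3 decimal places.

λ ≈ -0.529

w1 = Hv₀ = (-5, 3)
w2 = Hw1 = (0, -6)
w3 = Hw2 = (30, -18)
Hw3 = (0, 36)
w3·Hw3 = 30·0 + (-18)·36 = -648; w3·w3 = 30·30 + (-18)·(-18) = 1224
λ ≈ -648/1224 = -0.529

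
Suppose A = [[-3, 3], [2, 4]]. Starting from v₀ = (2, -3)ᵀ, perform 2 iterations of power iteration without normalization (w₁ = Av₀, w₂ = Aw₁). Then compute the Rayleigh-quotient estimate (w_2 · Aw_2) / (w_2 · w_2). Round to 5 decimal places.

1.76033

w1 = Av₀ = ((-3)·2 + 3·(-3); 2·2 + 4·(-3)) = (-15, -8)
w2 = Aw1 = ((-3)·(-15) + 3·(-8); 2·(-15) + 4·(-8)) = (21, -62)
Aw2 = (-249, -206)
w2·Aw2 = 21·(-249) + (-62)·(-206) = 7543; w2·w2 = 21·21 + (-62)·(-62) = 4285
λ ≈ 7543/4285 = 1.76033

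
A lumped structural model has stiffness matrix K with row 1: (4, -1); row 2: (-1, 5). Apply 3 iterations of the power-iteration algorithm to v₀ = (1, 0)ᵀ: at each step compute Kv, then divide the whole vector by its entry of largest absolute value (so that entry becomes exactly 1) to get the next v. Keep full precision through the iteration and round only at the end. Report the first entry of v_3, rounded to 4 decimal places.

Kv0 = (4.00000, -1.00000); divide by 4.00000 → v1 = (1.00000, -0.25000)
Kv1 = (4.25000, -2.25000); divide by 4.25000 → v2 = (1.00000, -0.52941)
Kv2 = (4.52941, -3.64706); divide by 4.52941 → v3 = (1.00000, -0.80519)
Requested entry of v3: 77/77 = 1.0000

1.0000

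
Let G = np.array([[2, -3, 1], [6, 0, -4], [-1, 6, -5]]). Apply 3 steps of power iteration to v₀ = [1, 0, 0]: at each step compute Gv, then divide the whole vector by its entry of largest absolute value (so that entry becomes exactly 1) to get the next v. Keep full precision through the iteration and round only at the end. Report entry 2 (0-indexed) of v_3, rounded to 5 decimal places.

Gv0 = (2.000000, 6.000000, -1.000000); divide by 6.000000 → v1 = (0.333333, 1.000000, -0.166667)
Gv1 = (-2.500000, 2.666667, 6.500000); divide by 6.500000 → v2 = (-0.384615, 0.410256, 1.000000)
Gv2 = (-1.000000, -6.307692, -2.153846); divide by -6.307692 → v3 = (0.158537, 1.000000, 0.341463)
Requested entry of v3: -84/-246 = 0.34146

0.34146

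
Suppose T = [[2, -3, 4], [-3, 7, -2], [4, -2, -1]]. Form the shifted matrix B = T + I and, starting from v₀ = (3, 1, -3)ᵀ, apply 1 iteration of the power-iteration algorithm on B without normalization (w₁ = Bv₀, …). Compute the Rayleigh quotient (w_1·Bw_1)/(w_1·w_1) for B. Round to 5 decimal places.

-1.19255

B = T + I has rows (3, -3, 4); (-3, 8, -2); (4, -2, 0)
w1 = Bv₀ = (3·3 + (-3)·1 + 4·(-3); (-3)·3 + 8·1 + (-2)·(-3); 4·3 + (-2)·1 + 0·(-3)) = (-6, 5, 10)
Bw1 = (7, 38, -34)
w1·Bw1 = -192; w1·w1 = 161; μ ≈ -192/161 = -1.19255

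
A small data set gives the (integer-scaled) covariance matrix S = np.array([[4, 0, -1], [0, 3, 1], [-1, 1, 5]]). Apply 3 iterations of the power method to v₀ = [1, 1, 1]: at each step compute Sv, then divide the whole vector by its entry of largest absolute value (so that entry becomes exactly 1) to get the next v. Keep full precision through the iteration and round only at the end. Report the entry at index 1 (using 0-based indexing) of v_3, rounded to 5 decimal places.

Sv0 = (3.000000, 4.000000, 5.000000); divide by 5.000000 → v1 = (0.600000, 0.800000, 1.000000)
Sv1 = (1.400000, 3.400000, 5.200000); divide by 5.200000 → v2 = (0.269231, 0.653846, 1.000000)
Sv2 = (0.076923, 2.961538, 5.384615); divide by 5.384615 → v3 = (0.014286, 0.550000, 1.000000)
Requested entry of v3: 77/140 = 0.55000

0.55000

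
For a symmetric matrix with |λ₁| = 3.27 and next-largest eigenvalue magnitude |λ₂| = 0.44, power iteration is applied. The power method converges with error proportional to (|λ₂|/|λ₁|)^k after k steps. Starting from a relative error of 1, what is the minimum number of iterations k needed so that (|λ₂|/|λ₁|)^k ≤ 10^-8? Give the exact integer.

|λ₂/λ₁| = 0.44/3.27 = 0.13456
Need k ≥ ln(10^-8) / ln(0.13456) = -18.4207 / -2.0058 ≈ 9.184
Smallest integer k satisfying the bound: 10

10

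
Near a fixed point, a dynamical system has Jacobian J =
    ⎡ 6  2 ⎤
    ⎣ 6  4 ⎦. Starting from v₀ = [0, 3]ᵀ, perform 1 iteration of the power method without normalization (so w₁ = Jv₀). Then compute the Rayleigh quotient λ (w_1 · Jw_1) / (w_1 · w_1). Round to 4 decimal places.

w1 = Jv₀ = (6·0 + 2·3; 6·0 + 4·3) = (6, 12)
Jw1 = (60, 84)
w1·Jw1 = 6·60 + 12·84 = 1368; w1·w1 = 6·6 + 12·12 = 180
λ ≈ 1368/180 = 7.6000

7.6000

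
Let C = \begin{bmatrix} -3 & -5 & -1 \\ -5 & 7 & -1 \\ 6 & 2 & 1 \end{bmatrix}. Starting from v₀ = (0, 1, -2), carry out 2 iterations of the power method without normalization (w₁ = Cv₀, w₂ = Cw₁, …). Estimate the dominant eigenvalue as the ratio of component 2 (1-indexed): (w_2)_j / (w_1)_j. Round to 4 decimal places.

λ ≈ 8.6667

w1 = Cv₀ = ((-3)·0 + (-5)·1 + (-1)·(-2); (-5)·0 + 7·1 + (-1)·(-2); 6·0 + 2·1 + 1·(-2)) = (-3, 9, 0)
w2 = Cw1 = ((-3)·(-3) + (-5)·9 + (-1)·0; (-5)·(-3) + 7·9 + (-1)·0; 6·(-3) + 2·9 + 1·0) = (-36, 78, 0)
Ratio at component: 78 / 9 = 8.6667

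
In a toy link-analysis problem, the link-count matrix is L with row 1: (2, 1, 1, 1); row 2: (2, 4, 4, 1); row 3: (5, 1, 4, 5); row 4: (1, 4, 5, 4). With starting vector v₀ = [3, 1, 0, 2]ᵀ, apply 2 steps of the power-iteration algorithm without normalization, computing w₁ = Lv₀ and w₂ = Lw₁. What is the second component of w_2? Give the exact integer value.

185

w1 = Lv₀ = (2·3 + 1·1 + 1·0 + 1·2; 2·3 + 4·1 + 4·0 + 1·2; 5·3 + 1·1 + 4·0 + 5·2; 1·3 + 4·1 + 5·0 + 4·2) = (9, 12, 26, 15)
w2 = Lw1 = (2·9 + 1·12 + 1·26 + 1·15; 2·9 + 4·12 + 4·26 + 1·15; 5·9 + 1·12 + 4·26 + 5·15; 1·9 + 4·12 + 5·26 + 4·15) = (71, 185, 236, 247)
The requested component of w2 is 185.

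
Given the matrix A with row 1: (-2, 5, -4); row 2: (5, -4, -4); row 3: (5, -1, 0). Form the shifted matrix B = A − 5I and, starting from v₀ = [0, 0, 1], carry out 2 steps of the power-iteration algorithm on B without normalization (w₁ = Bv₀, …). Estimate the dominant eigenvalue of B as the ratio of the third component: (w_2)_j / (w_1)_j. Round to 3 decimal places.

B = A − 5I has rows (-7, 5, -4); (5, -9, -4); (5, -1, -5)
w1 = Bv₀ = ((-7)·0 + 5·0 + (-4)·1; 5·0 + (-9)·0 + (-4)·1; 5·0 + (-1)·0 + (-5)·1) = (-4, -4, -5)
w2 = Bw1 = ((-7)·(-4) + 5·(-4) + (-4)·(-5); 5·(-4) + (-9)·(-4) + (-4)·(-5); 5·(-4) + (-1)·(-4) + (-5)·(-5)) = (28, 36, 9)
Ratio: 9/-5 = -1.800

-1.800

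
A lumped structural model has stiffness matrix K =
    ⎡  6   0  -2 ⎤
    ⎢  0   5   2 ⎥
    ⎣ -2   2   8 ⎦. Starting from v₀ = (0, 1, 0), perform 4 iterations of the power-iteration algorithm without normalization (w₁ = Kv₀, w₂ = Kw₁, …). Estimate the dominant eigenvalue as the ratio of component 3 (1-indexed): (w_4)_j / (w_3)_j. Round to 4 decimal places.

λ ≈ 9.9927

w1 = Kv₀ = (0, 5, 2)
w2 = Kw1 = (-4, 29, 26)
w3 = Kw2 = (-76, 197, 274)
w4 = Kw3 = (-1004, 1533, 2738)
Ratio at component: 2738 / 274 = 9.9927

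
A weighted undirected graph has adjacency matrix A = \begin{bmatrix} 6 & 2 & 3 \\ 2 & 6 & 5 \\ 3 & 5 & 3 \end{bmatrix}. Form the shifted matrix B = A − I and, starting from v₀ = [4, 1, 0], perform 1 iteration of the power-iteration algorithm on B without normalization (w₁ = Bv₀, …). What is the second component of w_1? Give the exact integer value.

B = A − I has rows (5, 2, 3); (2, 5, 5); (3, 5, 2)
w1 = Bv₀ = (5·4 + 2·1 + 3·0; 2·4 + 5·1 + 5·0; 3·4 + 5·1 + 2·0) = (22, 13, 17)
Requested component of w1: 13

13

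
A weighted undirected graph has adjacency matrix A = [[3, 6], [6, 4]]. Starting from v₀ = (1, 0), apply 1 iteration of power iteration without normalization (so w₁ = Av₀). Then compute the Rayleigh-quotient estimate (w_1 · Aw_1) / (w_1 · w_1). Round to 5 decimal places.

w1 = Av₀ = (3, 6)
Aw1 = (45, 42)
w1·Aw1 = 3·45 + 6·42 = 387; w1·w1 = 3·3 + 6·6 = 45
λ ≈ 387/45 = 8.60000

8.60000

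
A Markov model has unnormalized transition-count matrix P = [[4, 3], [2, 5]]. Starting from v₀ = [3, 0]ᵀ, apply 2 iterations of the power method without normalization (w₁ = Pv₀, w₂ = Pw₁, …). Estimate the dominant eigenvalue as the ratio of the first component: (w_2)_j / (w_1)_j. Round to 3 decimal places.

λ ≈ 5.500

w1 = Pv₀ = (4·3 + 3·0; 2·3 + 5·0) = (12, 6)
w2 = Pw1 = (4·12 + 3·6; 2·12 + 5·6) = (66, 54)
Ratio at component: 66 / 12 = 5.500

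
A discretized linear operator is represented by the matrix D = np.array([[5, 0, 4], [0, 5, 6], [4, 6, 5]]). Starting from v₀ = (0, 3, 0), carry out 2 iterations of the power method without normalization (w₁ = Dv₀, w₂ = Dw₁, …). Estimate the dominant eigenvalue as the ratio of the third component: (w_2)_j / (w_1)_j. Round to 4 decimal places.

w1 = Dv₀ = (0, 15, 18)
w2 = Dw1 = (72, 183, 180)
Ratio at component: 180 / 18 = 10.0000

10.0000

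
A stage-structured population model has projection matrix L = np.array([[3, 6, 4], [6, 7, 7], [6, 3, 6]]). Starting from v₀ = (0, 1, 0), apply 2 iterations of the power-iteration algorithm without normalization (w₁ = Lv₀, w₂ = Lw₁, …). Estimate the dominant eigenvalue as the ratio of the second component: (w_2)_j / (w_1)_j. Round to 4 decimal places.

15.1429

w1 = Lv₀ = (6, 7, 3)
w2 = Lw1 = (72, 106, 75)
Ratio at component: 106 / 7 = 15.1429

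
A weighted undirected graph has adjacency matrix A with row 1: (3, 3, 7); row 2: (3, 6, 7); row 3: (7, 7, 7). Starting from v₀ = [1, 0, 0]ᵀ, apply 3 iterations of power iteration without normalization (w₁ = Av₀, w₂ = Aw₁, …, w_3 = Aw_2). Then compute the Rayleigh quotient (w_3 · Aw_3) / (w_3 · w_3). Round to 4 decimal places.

w1 = Av₀ = (3·1 + 3·0 + 7·0; 3·1 + 6·0 + 7·0; 7·1 + 7·0 + 7·0) = (3, 3, 7)
w2 = Aw1 = (3·3 + 3·3 + 7·7; 3·3 + 6·3 + 7·7; 7·3 + 7·3 + 7·7) = (67, 76, 91)
w3 = Aw2 = (1066, 1294, 1638)
Aw3 = (18546, 22428, 27986)
w3·Aw3 = 1066·18546 + 1294·22428 + 1638·27986 = 94632936; w3·w3 = 1066·1066 + 1294·1294 + 1638·1638 = 5493836
λ ≈ 94632936/5493836 = 17.2253

λ ≈ 17.2253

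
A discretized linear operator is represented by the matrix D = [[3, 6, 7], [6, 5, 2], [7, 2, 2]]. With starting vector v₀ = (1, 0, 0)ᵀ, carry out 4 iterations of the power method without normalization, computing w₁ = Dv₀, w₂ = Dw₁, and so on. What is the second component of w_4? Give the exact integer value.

w1 = Dv₀ = (3, 6, 7)
w2 = Dw1 = (94, 62, 47)
w3 = Dw2 = (983, 968, 876)
w4 = Dw3 = (14889, 12490, 10569)
The requested component of w4 is 12490.

12490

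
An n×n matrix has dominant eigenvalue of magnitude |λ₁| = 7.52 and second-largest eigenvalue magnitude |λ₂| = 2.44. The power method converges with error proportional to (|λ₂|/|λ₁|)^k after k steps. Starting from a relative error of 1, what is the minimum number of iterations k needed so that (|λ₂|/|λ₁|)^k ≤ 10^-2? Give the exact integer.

5

|λ₂/λ₁| = 2.44/7.52 = 0.32447
Need k ≥ ln(10^-2) / ln(0.32447) = -4.6052 / -1.1256 ≈ 4.091
Smallest integer k satisfying the bound: 5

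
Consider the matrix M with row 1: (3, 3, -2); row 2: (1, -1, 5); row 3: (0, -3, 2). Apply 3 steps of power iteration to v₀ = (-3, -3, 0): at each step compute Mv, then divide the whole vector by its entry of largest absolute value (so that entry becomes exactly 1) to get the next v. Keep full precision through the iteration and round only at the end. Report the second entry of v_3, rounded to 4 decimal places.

0.0526

Mv0 = (-18.00000, 0.00000, 9.00000); divide by -18.00000 → v1 = (1.00000, 0.00000, -0.50000)
Mv1 = (4.00000, -1.50000, -1.00000); divide by 4.00000 → v2 = (1.00000, -0.37500, -0.25000)
Mv2 = (2.37500, 0.12500, 0.62500); divide by 2.37500 → v3 = (1.00000, 0.05263, 0.26316)
Requested entry of v3: -9/-171 = 0.0526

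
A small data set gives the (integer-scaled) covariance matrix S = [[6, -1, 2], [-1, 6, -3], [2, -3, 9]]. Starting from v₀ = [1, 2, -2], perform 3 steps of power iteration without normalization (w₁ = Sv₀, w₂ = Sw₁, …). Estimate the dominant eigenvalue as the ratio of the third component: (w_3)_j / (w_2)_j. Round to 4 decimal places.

λ ≈ 11.5141

w1 = Sv₀ = (0, 17, -22)
w2 = Sw1 = (-61, 168, -249)
w3 = Sw2 = (-1032, 1816, -2867)
Ratio at component: -2867 / -249 = 11.5141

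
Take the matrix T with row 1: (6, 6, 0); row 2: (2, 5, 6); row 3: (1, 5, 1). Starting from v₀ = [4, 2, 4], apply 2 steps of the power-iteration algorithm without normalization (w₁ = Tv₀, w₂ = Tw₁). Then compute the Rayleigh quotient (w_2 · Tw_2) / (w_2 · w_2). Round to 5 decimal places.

w1 = Tv₀ = (36, 42, 18)
w2 = Tw1 = (468, 390, 264)
Tw2 = (5148, 4470, 2682)
w2·Tw2 = 468·5148 + 390·4470 + 264·2682 = 4860612; w2·w2 = 468·468 + 390·390 + 264·264 = 440820
λ ≈ 4860612/440820 = 11.02630

λ ≈ 11.02630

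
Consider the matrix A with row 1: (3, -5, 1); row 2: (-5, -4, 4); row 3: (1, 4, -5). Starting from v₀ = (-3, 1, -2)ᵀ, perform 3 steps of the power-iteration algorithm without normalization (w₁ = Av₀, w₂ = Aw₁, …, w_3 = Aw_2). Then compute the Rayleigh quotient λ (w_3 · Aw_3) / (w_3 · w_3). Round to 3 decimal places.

λ ≈ -6.364

w1 = Av₀ = (3·(-3) + (-5)·1 + 1·(-2); (-5)·(-3) + (-4)·1 + 4·(-2); 1·(-3) + 4·1 + (-5)·(-2)) = (-16, 3, 11)
w2 = Aw1 = (3·(-16) + (-5)·3 + 1·11; (-5)·(-16) + (-4)·3 + 4·11; 1·(-16) + 4·3 + (-5)·11) = (-52, 112, -59)
w3 = Aw2 = (-775, -424, 691)
Aw3 = (486, 8335, -5926)
w3·Aw3 = (-775)·486 + (-424)·8335 + 691·(-5926) = -8005556; w3·w3 = (-775)·(-775) + (-424)·(-424) + 691·691 = 1257882
λ ≈ -8005556/1257882 = -6.364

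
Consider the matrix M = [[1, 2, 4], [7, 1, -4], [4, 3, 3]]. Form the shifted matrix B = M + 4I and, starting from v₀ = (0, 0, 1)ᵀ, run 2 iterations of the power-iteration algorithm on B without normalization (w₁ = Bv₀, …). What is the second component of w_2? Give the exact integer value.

-20

B = M + 4I has rows (5, 2, 4); (7, 5, -4); (4, 3, 7)
w1 = Bv₀ = (4, -4, 7)
w2 = Bw1 = (40, -20, 53)
Requested component of w2: -20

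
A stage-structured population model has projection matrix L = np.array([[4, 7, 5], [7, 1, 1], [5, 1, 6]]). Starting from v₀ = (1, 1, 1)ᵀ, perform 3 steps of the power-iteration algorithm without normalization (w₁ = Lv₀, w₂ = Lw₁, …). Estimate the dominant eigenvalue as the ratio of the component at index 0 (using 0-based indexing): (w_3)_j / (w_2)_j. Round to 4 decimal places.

w1 = Lv₀ = (16, 9, 12)
w2 = Lw1 = (187, 133, 161)
w3 = Lw2 = (2484, 1603, 2034)
Ratio at component: 2484 / 187 = 13.2834

13.2834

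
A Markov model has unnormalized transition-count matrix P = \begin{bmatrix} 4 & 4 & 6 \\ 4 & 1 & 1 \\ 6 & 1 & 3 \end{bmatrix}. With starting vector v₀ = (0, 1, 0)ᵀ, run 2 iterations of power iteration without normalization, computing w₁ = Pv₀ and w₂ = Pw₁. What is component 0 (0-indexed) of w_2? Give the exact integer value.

w1 = Pv₀ = (4·0 + 4·1 + 6·0; 4·0 + 1·1 + 1·0; 6·0 + 1·1 + 3·0) = (4, 1, 1)
w2 = Pw1 = (4·4 + 4·1 + 6·1; 4·4 + 1·1 + 1·1; 6·4 + 1·1 + 3·1) = (26, 18, 28)
The requested component of w2 is 26.

26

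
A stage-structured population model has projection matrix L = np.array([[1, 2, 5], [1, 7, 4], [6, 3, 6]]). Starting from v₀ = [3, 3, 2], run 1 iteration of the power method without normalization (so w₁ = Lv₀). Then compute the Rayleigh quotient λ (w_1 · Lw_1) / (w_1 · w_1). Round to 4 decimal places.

w1 = Lv₀ = (1·3 + 2·3 + 5·2; 1·3 + 7·3 + 4·2; 6·3 + 3·3 + 6·2) = (19, 32, 39)
Lw1 = (278, 399, 444)
w1·Lw1 = 19·278 + 32·399 + 39·444 = 35366; w1·w1 = 19·19 + 32·32 + 39·39 = 2906
λ ≈ 35366/2906 = 12.1700

λ ≈ 12.1700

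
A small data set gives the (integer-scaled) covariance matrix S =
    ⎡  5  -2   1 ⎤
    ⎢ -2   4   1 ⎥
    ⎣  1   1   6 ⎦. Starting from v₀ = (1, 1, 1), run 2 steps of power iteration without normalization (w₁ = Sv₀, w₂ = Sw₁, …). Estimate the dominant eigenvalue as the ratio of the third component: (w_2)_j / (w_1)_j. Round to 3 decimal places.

λ ≈ 6.875

w1 = Sv₀ = (5·1 + (-2)·1 + 1·1; (-2)·1 + 4·1 + 1·1; 1·1 + 1·1 + 6·1) = (4, 3, 8)
w2 = Sw1 = (5·4 + (-2)·3 + 1·8; (-2)·4 + 4·3 + 1·8; 1·4 + 1·3 + 6·8) = (22, 12, 55)
Ratio at component: 55 / 8 = 6.875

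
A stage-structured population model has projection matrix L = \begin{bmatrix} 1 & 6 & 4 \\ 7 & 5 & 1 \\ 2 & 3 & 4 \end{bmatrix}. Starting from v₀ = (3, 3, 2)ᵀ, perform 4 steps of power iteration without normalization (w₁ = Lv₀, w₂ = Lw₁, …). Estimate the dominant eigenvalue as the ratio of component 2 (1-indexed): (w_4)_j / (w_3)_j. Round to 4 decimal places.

11.3315

w1 = Lv₀ = (1·3 + 6·3 + 4·2; 7·3 + 5·3 + 1·2; 2·3 + 3·3 + 4·2) = (29, 38, 23)
w2 = Lw1 = (1·29 + 6·38 + 4·23; 7·29 + 5·38 + 1·23; 2·29 + 3·38 + 4·23) = (349, 416, 264)
w3 = Lw2 = (3901, 4787, 3002)
w4 = Lw3 = (44631, 54244, 34171)
Ratio at component: 54244 / 4787 = 11.3315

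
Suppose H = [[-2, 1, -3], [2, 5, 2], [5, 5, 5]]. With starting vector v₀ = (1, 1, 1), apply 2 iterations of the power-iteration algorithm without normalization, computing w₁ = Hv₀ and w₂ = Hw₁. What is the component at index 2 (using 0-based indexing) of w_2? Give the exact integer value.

w1 = Hv₀ = ((-2)·1 + 1·1 + (-3)·1; 2·1 + 5·1 + 2·1; 5·1 + 5·1 + 5·1) = (-4, 9, 15)
w2 = Hw1 = ((-2)·(-4) + 1·9 + (-3)·15; 2·(-4) + 5·9 + 2·15; 5·(-4) + 5·9 + 5·15) = (-28, 67, 100)
The requested component of w2 is 100.

100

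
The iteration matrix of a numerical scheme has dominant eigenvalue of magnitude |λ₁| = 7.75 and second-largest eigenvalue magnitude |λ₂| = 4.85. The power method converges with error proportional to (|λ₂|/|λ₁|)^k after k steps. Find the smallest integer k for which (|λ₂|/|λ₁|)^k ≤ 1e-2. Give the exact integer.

|λ₂/λ₁| = 4.85/7.75 = 0.62581
Need k ≥ ln(1e-2) / ln(0.62581) = -4.6052 / -0.4687 ≈ 9.825
Smallest integer k satisfying the bound: 10

10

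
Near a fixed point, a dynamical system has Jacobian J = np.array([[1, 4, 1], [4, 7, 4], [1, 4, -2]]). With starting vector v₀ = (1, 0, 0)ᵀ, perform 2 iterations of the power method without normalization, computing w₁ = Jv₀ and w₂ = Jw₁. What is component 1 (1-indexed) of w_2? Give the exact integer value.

w1 = Jv₀ = (1·1 + 4·0 + 1·0; 4·1 + 7·0 + 4·0; 1·1 + 4·0 + (-2)·0) = (1, 4, 1)
w2 = Jw1 = (1·1 + 4·4 + 1·1; 4·1 + 7·4 + 4·1; 1·1 + 4·4 + (-2)·1) = (18, 36, 15)
The requested component of w2 is 18.

18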